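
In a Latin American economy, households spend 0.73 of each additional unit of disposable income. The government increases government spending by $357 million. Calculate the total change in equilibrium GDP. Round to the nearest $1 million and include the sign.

+$1,322 million

Government-spending multiplier = 1/(1 − MPC) = 1/(1 − 0.73) = 1/0.27 ≈ 3.704.
ΔY = k × ΔG = (+$357 million) / 0.27 ≈ +$1,322 million.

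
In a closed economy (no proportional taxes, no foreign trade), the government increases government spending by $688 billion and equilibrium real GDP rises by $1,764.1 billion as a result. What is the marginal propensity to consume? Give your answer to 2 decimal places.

Implied spending multiplier k = ΔY/ΔG = 1,764.1/688 ≈ 2.5641.
Since k = 1/(1 − MPC), MPC = 1 − 1/k = 1 − ΔG/ΔY = 1 − 688/1,764.1 ≈ 0.61.

0.61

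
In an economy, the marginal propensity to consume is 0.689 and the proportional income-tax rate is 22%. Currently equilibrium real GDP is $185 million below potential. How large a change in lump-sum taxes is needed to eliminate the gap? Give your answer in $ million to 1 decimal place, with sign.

Spending multiplier = 1/(1 − c(1−t)) = 1/(1 − 0.689×0.78) = 1/0.46258 ≈ 2.162.
Tax multiplier = −c·k = −0.689/0.46258 ≈ −1.489. Need ΔY = +$185 million, so ΔT = ΔY/(−c·k) = −(+$185 million) × 0.46258 / 0.689 ≈ −$124.2 million.
The government should cut lump-sum taxes by $124.2 million.

−$124.2 million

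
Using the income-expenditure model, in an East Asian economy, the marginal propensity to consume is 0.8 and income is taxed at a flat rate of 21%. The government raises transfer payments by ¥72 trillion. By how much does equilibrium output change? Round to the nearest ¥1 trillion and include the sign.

The transfer change shifts disposable income by +¥72 trillion, so first-round consumption changes by c·ΔTR = 0.8 × (+¥72 trillion) = +¥57.6 trillion.
Expenditure multiplier = 1/(1 − c(1−t)) = 1/(1 − 0.8×0.79) = 1/0.368 ≈ 2.717.
The transfer multiplier is c × k ≈ 2.174, so ΔY = k × (c·ΔTR) = (+¥57.6 trillion) / 0.368 ≈ +¥157 trillion.

+¥157 trillion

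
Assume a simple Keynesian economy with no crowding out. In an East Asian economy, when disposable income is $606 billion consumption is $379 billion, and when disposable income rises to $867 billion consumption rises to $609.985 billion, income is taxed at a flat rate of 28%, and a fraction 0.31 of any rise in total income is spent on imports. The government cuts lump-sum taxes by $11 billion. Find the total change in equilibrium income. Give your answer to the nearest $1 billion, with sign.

MPC = ΔC/ΔYd = (609.985 − 379)/(867 − 606) = 230.985/261 = 0.885.
A lump-sum tax change of −$11 billion shifts disposable income by +$11 billion; first-round consumption changes by −c × ΔT = −0.885 × (−$11 billion) = +$9.735 billion.
Expenditure multiplier = 1/(1 − c(1−t) + m) = 1/(1 − 0.885×0.72 + 0.31) = 1/0.6728 ≈ 1.486.
The tax multiplier is −c × k ≈ −1.315, so ΔY = k × (−c·ΔT) = (+$9.735 billion) / 0.6728 ≈ +$14 billion.

+$14 billion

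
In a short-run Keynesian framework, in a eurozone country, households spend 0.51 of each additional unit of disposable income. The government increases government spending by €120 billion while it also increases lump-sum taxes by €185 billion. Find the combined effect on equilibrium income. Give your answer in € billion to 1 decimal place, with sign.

Expenditure multiplier = 1/(1 − MPC) = 1/(1 − 0.51) = 1/0.49 ≈ 2.041.
ΔG contributes k·ΔG = (+€120 billion) / 0.49 ≈ +€244.9 billion.
ΔT of +€185 billion changes first-round spending by −c·ΔT = −€94.35 billion, contributing k·(−c·ΔT) = (−€94.35 billion) / 0.49 ≈ −€192.6 billion.
Net ΔY = k(ΔG − c·ΔT) = (+€25.65 billion) / 0.49 ≈ +€52.3 billion.

+€52.3 billion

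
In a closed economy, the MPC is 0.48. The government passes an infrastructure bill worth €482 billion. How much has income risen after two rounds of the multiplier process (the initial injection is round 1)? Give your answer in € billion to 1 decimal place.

Round 1 adds ΔG = €482 billion; each later round is MPC = 0.48 times the previous.
After 2 rounds: 482 + 231.36 = ΔG·(1 − c^2)/(1 − c) = 482 × (1 − 0.2304)/0.52 ≈ €713.4 billion.

€713.4 billion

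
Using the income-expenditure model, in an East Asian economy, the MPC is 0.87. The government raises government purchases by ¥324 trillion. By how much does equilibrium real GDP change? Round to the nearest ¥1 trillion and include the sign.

+¥2,492 trillion

Government-spending multiplier = 1/(1 − MPC) = 1/(1 − 0.87) = 1/0.13 ≈ 7.692.
ΔY = k × ΔG = (+¥324 trillion) / 0.13 ≈ +¥2,492 trillion.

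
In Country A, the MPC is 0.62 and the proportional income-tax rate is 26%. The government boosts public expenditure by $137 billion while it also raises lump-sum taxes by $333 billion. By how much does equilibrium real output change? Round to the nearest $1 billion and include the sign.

Expenditure multiplier = 1/(1 − c(1−t)) = 1/(1 − 0.62×0.74) = 1/0.5412 ≈ 1.848.
ΔG contributes k·ΔG = (+$137 billion) / 0.5412 ≈ +$253.1 billion.
ΔT of +$333 billion changes first-round spending by −c·ΔT = −$206.46 billion, contributing k·(−c·ΔT) = (−$206.46 billion) / 0.5412 ≈ −$381.5 billion.
Net ΔY = k(ΔG − c·ΔT) = (−$69.46 billion) / 0.5412 ≈ −$128 billion.

−$128 billion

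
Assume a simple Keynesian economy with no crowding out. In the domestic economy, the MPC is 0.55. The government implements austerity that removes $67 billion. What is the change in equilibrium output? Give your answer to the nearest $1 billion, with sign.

−$149 billion

Government-spending multiplier = 1/(1 − MPC) = 1/(1 − 0.55) = 1/0.45 ≈ 2.222.
ΔY = k × ΔG = (−$67 billion) / 0.45 ≈ −$149 billion.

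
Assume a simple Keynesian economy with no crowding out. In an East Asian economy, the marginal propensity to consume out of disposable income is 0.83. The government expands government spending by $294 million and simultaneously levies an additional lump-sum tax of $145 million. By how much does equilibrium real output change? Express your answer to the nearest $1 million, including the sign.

Expenditure multiplier = 1/(1 − MPC) = 1/(1 − 0.83) = 1/0.17 ≈ 5.882.
ΔG contributes k·ΔG = (+$294 million) / 0.17 ≈ +$1,729.4 million.
ΔT of +$145 million changes first-round spending by −c·ΔT = −$120.35 million, contributing k·(−c·ΔT) = (−$120.35 million) / 0.17 ≈ −$707.9 million.
Net ΔY = k(ΔG − c·ΔT) = (+$173.65 million) / 0.17 ≈ +$1,021 million.

+$1,021 million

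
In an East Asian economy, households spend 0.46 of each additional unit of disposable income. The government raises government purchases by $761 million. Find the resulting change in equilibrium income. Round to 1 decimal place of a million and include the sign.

Expenditure multiplier = 1/(1 − MPC) = 1/(1 − 0.46) = 1/0.54 ≈ 1.852.
ΔY = k × ΔG = (+$761 million) / 0.54 ≈ +$1,409.3 million.

+$1,409.3 million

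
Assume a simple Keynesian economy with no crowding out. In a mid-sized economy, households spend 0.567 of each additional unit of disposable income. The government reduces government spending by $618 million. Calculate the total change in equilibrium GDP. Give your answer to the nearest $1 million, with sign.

−$1,427 million

Government-spending multiplier = 1/(1 − MPC) = 1/(1 − 0.567) = 1/0.433 ≈ 2.309.
ΔY = k × ΔG = (−$618 million) / 0.433 ≈ −$1,427 million.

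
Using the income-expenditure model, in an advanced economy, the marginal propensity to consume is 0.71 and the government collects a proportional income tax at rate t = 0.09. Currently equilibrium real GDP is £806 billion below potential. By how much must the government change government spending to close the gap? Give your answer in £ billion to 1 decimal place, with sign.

+£285.2 billion

Spending multiplier = 1/(1 − c(1−t)) = 1/(1 − 0.71×0.91) = 1/0.3539 ≈ 2.826.
Need ΔY = +£806 billion, so ΔG = ΔY/k = (+£806 billion) × 0.3539 ≈ +£285.2 billion.
The government should increase government spending by £285.2 billion.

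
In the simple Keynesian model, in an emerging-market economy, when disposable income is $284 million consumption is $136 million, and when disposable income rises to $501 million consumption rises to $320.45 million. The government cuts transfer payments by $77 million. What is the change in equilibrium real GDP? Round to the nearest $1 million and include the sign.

MPC = ΔC/ΔYd = (320.45 − 136)/(501 − 284) = 184.45/217 = 0.85.
The transfer change shifts disposable income by −$77 million, so first-round consumption changes by c·ΔTR = 0.85 × (−$77 million) = −$65.45 million.
Expenditure multiplier = 1/(1 − MPC) = 1/(1 − 0.85) = 1/0.15 ≈ 6.667.
The transfer multiplier is c × k ≈ 5.667, so ΔY = k × (c·ΔTR) = (−$65.45 million) / 0.15 ≈ −$436 million.

−$436 million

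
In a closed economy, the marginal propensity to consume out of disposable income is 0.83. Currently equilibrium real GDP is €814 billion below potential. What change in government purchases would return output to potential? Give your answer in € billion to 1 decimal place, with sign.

Spending multiplier = 1/(1 − MPC) = 1/(1 − 0.83) = 1/0.17 ≈ 5.882.
Need ΔY = +€814 billion, so ΔG = ΔY/k = (+€814 billion) × 0.17 ≈ +€138.4 billion.
The government should increase government purchases by €138.4 billion.

+€138.4 billion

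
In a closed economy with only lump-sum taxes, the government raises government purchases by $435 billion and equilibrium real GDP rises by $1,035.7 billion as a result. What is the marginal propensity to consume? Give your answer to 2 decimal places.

Implied spending multiplier k = ΔY/ΔG = 1,035.7/435 ≈ 2.3809.
Since k = 1/(1 − MPC), MPC = 1 − 1/k = 1 − ΔG/ΔY = 1 − 435/1,035.7 ≈ 0.58.

0.58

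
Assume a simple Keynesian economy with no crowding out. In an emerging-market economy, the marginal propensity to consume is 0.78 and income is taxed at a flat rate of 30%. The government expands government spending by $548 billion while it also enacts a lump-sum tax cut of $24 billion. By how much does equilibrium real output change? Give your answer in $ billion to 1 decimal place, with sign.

+$1,248.3 billion

Expenditure multiplier = 1/(1 − c(1−t)) = 1/(1 − 0.78×0.7) = 1/0.454 ≈ 2.203.
ΔG contributes k·ΔG = (+$548 billion) / 0.454 ≈ +$1,207 billion.
ΔT of −$24 billion changes first-round spending by −c·ΔT = +$18.72 billion, contributing k·(−c·ΔT) = (+$18.72 billion) / 0.454 ≈ +$41.2 billion.
Net ΔY = k(ΔG − c·ΔT) = (+$566.72 billion) / 0.454 ≈ +$1,248.3 billion.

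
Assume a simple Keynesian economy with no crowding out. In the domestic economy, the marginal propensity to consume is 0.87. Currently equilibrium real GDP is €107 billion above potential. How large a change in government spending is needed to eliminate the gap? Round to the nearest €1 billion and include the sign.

Spending multiplier = 1/(1 − MPC) = 1/(1 − 0.87) = 1/0.13 ≈ 7.692.
Need ΔY = −€107 billion, so ΔG = ΔY/k = (−€107 billion) × 0.13 ≈ −€14 billion.
The government should cut government spending by €14 billion.

−€14 billion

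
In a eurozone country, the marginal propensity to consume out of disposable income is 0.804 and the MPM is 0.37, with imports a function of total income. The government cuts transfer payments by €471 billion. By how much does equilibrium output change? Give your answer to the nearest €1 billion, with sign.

−€669 billion

The transfer change shifts disposable income by −€471 billion, so first-round consumption changes by c·ΔTR = 0.804 × (−€471 billion) = −€378.684 billion.
Expenditure multiplier = 1/(1 − c + m) = 1/(1 − 0.804 + 0.37) = 1/0.566 ≈ 1.767.
The transfer multiplier is c × k ≈ 1.42, so ΔY = k × (c·ΔTR) = (−€378.684 billion) / 0.566 ≈ −€669 billion.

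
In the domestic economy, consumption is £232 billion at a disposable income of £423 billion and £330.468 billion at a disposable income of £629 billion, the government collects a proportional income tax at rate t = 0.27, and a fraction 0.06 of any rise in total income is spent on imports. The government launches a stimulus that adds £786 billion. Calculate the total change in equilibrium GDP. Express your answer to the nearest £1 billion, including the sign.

+£1,105 billion

MPC = ΔC/ΔYd = (330.468 − 232)/(629 − 423) = 98.468/206 = 0.478.
Government-spending multiplier = 1/(1 − c(1−t) + m) = 1/(1 − 0.478×0.73 + 0.06) = 1/0.71106 ≈ 1.406.
ΔY = k × ΔG = (+£786 billion) / 0.71106 ≈ +£1,105 billion.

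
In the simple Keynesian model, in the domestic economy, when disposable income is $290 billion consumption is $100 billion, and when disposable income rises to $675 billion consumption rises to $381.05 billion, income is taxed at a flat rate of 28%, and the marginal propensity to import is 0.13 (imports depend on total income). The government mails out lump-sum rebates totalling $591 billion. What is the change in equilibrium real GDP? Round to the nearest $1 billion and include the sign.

+$714 billion

MPC = ΔC/ΔYd = (381.05 − 100)/(675 − 290) = 281.05/385 = 0.73.
A lump-sum tax change of −$591 billion shifts disposable income by +$591 billion; first-round consumption changes by −c × ΔT = −0.73 × (−$591 billion) = +$431.43 billion.
Expenditure multiplier = 1/(1 − c(1−t) + m) = 1/(1 − 0.73×0.72 + 0.13) = 1/0.6044 ≈ 1.655.
The tax multiplier is −c × k ≈ −1.208, so ΔY = k × (−c·ΔT) = (+$431.43 billion) / 0.6044 ≈ +$714 billion.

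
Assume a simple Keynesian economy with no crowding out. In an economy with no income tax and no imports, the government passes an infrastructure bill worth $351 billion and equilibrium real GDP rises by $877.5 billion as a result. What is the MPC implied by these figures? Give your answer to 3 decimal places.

Implied spending multiplier k = ΔY/ΔG = 877.5/351 = 2.5.
Since k = 1/(1 − MPC), MPC = 1 − 1/k = 1 − ΔG/ΔY = 1 − 351/877.5 = 0.600.

0.600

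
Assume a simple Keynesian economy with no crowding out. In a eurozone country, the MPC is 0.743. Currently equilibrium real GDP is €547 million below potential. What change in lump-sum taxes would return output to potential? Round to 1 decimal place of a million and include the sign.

Spending multiplier = 1/(1 − MPC) = 1/(1 − 0.743) = 1/0.257 ≈ 3.891.
Tax multiplier = −c·k = −0.743/0.257 ≈ −2.891. Need ΔY = +€547 million, so ΔT = ΔY/(−c·k) = −(+€547 million) × 0.257 / 0.743 ≈ −€189.2 million.
The government should cut lump-sum taxes by €189.2 million.

−€189.2 million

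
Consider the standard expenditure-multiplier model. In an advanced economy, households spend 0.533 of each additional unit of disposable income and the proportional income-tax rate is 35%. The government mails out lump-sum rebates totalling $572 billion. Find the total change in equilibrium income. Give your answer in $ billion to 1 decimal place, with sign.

+$466.5 billion

A lump-sum tax change of −$572 billion shifts disposable income by +$572 billion; first-round consumption changes by −c × ΔT = −0.533 × (−$572 billion) = +$304.876 billion.
Expenditure multiplier = 1/(1 − c(1−t)) = 1/(1 − 0.533×0.65) = 1/0.65355 ≈ 1.53.
The tax multiplier is −c × k ≈ −0.816, so ΔY = k × (−c·ΔT) = (+$304.876 billion) / 0.65355 ≈ +$466.5 billion.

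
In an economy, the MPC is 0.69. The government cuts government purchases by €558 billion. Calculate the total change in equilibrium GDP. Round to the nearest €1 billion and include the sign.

Government-spending multiplier = 1/(1 − MPC) = 1/(1 − 0.69) = 1/0.31 ≈ 3.226.
ΔY = k × ΔG = (−€558 billion) / 0.31 = −€1,800 billion.

−€1,800 billion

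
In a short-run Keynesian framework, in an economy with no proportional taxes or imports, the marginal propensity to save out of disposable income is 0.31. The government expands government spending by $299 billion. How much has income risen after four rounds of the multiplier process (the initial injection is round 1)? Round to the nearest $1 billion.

$746 billion

MPC = 1 − MPS = 1 − 0.31 = 0.69.
Round 1 adds ΔG = $299 billion; each later round is MPC = 0.69 times the previous.
After 4 rounds: 299 + 206.31 + 142.3539 + 98.224191 = ΔG·(1 − c^4)/(1 − c) = 299 × (1 − 0.22667121)/0.31 ≈ $746 billion.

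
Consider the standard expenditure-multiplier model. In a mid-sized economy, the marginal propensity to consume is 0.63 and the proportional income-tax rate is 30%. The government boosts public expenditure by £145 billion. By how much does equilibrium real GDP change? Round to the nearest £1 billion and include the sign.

Spending multiplier = 1/(1 − c(1−t)) = 1/(1 − 0.63×0.7) = 1/0.559 ≈ 1.789.
ΔY = k × ΔG = (+£145 billion) / 0.559 ≈ +£259 billion.

+£259 billion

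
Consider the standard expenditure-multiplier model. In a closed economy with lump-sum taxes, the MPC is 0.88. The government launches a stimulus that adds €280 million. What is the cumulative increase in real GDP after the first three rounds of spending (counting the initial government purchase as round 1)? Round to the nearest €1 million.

Round 1 adds ΔG = €280 million; each later round is MPC = 0.88 times the previous.
After 3 rounds: 280 + 246.4 + 216.832 = ΔG·(1 − c^3)/(1 − c) = 280 × (1 − 0.681472)/0.12 ≈ €743 million.

€743 million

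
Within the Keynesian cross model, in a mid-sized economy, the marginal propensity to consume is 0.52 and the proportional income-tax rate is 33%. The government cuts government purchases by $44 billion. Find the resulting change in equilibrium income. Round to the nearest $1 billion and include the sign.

−$68 billion

Expenditure multiplier = 1/(1 − c(1−t)) = 1/(1 − 0.52×0.67) = 1/0.6516 ≈ 1.535.
ΔY = k × ΔG = (−$44 billion) / 0.6516 ≈ −$68 billion.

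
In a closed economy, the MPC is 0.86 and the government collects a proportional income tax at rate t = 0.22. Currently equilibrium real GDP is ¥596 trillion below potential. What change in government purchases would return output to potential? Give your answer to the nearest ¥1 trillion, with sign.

+¥196 trillion

Spending multiplier = 1/(1 − c(1−t)) = 1/(1 − 0.86×0.78) = 1/0.3292 ≈ 3.038.
Need ΔY = +¥596 trillion, so ΔG = ΔY/k = (+¥596 trillion) × 0.3292 ≈ +¥196 trillion.
The government should increase government purchases by ¥196 trillion.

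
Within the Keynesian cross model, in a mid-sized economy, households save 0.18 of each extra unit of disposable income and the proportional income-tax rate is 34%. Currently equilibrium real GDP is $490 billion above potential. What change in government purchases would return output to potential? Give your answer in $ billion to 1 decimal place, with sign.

MPC = 1 − MPS = 1 − 0.18 = 0.82.
Spending multiplier = 1/(1 − c(1−t)) = 1/(1 − 0.82×0.66) = 1/0.4588 ≈ 2.18.
Need ΔY = −$490 billion, so ΔG = ΔY/k = (−$490 billion) × 0.4588 ≈ −$224.8 billion.
The government should cut government purchases by $224.8 billion.

−$224.8 billion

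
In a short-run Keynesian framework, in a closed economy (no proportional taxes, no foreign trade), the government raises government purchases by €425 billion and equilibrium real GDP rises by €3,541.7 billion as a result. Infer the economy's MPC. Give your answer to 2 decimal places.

0.88

Implied spending multiplier k = ΔY/ΔG = 3,541.7/425 ≈ 8.3334.
Since k = 1/(1 − MPC), MPC = 1 − 1/k = 1 − ΔG/ΔY = 1 − 425/3,541.7 ≈ 0.88.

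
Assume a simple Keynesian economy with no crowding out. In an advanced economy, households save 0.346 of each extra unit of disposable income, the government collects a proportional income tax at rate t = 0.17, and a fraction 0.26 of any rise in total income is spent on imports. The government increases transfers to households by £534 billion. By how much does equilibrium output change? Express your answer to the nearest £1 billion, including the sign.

+£487 billion

MPC = 1 − MPS = 1 − 0.346 = 0.654.
The transfer change shifts disposable income by +£534 billion, so first-round consumption changes by c·ΔTR = 0.654 × (+£534 billion) = +£349.236 billion.
Expenditure multiplier = 1/(1 − c(1−t) + m) = 1/(1 − 0.654×0.83 + 0.26) = 1/0.71718 ≈ 1.394.
The transfer multiplier is c × k ≈ 0.912, so ΔY = k × (c·ΔTR) = (+£349.236 billion) / 0.71718 ≈ +£487 billion.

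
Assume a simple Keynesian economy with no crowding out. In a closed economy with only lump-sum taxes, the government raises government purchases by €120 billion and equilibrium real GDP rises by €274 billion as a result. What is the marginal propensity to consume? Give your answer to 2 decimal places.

0.56

Implied spending multiplier k = ΔY/ΔG = 274/120 ≈ 2.2833.
Since k = 1/(1 − MPC), MPC = 1 − 1/k = 1 − ΔG/ΔY = 1 − 120/274 ≈ 0.56.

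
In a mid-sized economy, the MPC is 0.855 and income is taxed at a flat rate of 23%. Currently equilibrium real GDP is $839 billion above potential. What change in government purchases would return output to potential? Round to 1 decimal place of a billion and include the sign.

Spending multiplier = 1/(1 − c(1−t)) = 1/(1 − 0.855×0.77) = 1/0.34165 ≈ 2.927.
Need ΔY = −$839 billion, so ΔG = ΔY/k = (−$839 billion) × 0.34165 ≈ −$286.6 billion.
The government should cut government purchases by $286.6 billion.

−$286.6 billion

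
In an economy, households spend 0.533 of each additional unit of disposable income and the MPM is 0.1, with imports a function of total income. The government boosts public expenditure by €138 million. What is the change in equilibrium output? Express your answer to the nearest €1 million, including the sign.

Spending multiplier = 1/(1 − c + m) = 1/(1 − 0.533 + 0.1) = 1/0.567 ≈ 1.764.
ΔY = k × ΔG = (+€138 million) / 0.567 ≈ +€243 million.

+€243 million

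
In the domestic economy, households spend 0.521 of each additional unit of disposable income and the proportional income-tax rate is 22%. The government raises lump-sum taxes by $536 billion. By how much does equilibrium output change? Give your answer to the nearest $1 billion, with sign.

−$470 billion

A lump-sum tax change of +$536 billion shifts disposable income by −$536 billion; first-round consumption changes by −c × ΔT = −0.521 × (+$536 billion) = −$279.256 billion.
Expenditure multiplier = 1/(1 − c(1−t)) = 1/(1 − 0.521×0.78) = 1/0.59362 ≈ 1.685.
The tax multiplier is −c × k ≈ −0.878, so ΔY = k × (−c·ΔT) = (−$279.256 billion) / 0.59362 ≈ −$470 billion.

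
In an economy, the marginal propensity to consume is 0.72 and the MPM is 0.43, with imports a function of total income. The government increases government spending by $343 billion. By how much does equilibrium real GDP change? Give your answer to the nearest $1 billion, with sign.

+$483 billion

Government-spending multiplier = 1/(1 − c + m) = 1/(1 − 0.72 + 0.43) = 1/0.71 ≈ 1.408.
ΔY = k × ΔG = (+$343 billion) / 0.71 ≈ +$483 billion.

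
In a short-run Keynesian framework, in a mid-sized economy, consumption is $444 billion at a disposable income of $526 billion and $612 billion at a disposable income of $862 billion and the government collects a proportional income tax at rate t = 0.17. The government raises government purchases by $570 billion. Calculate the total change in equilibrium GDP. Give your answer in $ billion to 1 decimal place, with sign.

+$974.4 billion

MPC = ΔC/ΔYd = (612 − 444)/(862 − 526) = 168/336 = 0.5.
Government-spending multiplier = 1/(1 − c(1−t)) = 1/(1 − 0.5×0.83) = 1/0.585 ≈ 1.709.
ΔY = k × ΔG = (+$570 billion) / 0.585 ≈ +$974.4 billion.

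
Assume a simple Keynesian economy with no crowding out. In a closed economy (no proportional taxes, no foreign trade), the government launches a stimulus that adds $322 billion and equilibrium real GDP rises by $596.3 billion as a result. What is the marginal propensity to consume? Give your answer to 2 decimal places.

Implied spending multiplier k = ΔY/ΔG = 596.3/322 ≈ 1.8519.
Since k = 1/(1 − MPC), MPC = 1 − 1/k = 1 − ΔG/ΔY = 1 − 322/596.3 ≈ 0.46.

0.46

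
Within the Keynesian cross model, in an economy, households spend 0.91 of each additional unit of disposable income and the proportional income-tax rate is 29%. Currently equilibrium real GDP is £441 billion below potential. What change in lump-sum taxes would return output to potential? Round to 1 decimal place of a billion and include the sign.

−£171.5 billion

Spending multiplier = 1/(1 − c(1−t)) = 1/(1 − 0.91×0.71) = 1/0.3539 ≈ 2.826.
Tax multiplier = −c·k = −0.91/0.3539 ≈ −2.571. Need ΔY = +£441 billion, so ΔT = ΔY/(−c·k) = −(+£441 billion) × 0.3539 / 0.91 ≈ −£171.5 billion.
The government should cut lump-sum taxes by £171.5 billion.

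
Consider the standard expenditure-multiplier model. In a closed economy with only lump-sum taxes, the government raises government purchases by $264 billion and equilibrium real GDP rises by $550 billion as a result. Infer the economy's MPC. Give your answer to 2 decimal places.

Implied spending multiplier k = ΔY/ΔG = 550/264 ≈ 2.0833.
Since k = 1/(1 − MPC), MPC = 1 − 1/k = 1 − ΔG/ΔY = 1 − 264/550 = 0.52.

0.52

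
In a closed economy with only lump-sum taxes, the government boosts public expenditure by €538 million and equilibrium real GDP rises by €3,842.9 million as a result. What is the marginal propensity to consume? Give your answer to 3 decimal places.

0.860

Implied spending multiplier k = ΔY/ΔG = 3,842.9/538 ≈ 7.1429.
Since k = 1/(1 − MPC), MPC = 1 − 1/k = 1 − ΔG/ΔY = 1 − 538/3,842.9 ≈ 0.860.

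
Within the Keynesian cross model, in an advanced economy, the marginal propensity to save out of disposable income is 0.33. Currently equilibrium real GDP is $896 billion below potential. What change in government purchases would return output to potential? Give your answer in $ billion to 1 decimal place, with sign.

MPC = 1 − MPS = 1 − 0.33 = 0.67.
Spending multiplier = 1/(1 − MPC) = 1/(1 − 0.67) = 1/0.33 ≈ 3.03.
Need ΔY = +$896 billion, so ΔG = ΔY/k = (+$896 billion) × 0.33 ≈ +$295.7 billion.
The government should increase government purchases by $295.7 billion.

+$295.7 billion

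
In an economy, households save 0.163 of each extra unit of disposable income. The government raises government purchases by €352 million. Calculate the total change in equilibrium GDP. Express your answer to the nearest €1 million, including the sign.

+€2,160 million

MPC = 1 − MPS = 1 − 0.163 = 0.837.
Government-spending multiplier = 1/(1 − MPC) = 1/(1 − 0.837) = 1/0.163 ≈ 6.135.
ΔY = k × ΔG = (+€352 million) / 0.163 ≈ +€2,160 million.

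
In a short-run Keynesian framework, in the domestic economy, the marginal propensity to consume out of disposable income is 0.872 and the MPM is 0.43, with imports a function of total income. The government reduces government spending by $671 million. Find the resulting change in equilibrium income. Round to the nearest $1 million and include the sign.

Government-spending multiplier = 1/(1 − c + m) = 1/(1 − 0.872 + 0.43) = 1/0.558 ≈ 1.792.
ΔY = k × ΔG = (−$671 million) / 0.558 ≈ −$1,203 million.

−$1,203 million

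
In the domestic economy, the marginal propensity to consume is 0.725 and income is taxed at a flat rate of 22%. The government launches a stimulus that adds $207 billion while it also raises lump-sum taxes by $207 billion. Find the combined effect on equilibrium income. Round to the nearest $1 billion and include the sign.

+$131 billion

Expenditure multiplier = 1/(1 − c(1−t)) = 1/(1 − 0.725×0.78) = 1/0.4345 ≈ 2.301.
ΔG contributes k·ΔG = (+$207 billion) / 0.4345 ≈ +$476.4 billion.
ΔT of +$207 billion changes first-round spending by −c·ΔT = −$150.075 billion, contributing k·(−c·ΔT) = (−$150.075 billion) / 0.4345 ≈ −$345.4 billion.
Net ΔY = k(ΔG − c·ΔT) = (+$56.925 billion) / 0.4345 ≈ +$131 billion.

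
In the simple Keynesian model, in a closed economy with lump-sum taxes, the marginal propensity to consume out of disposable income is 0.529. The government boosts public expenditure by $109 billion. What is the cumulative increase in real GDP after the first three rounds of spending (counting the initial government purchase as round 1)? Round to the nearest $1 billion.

Round 1 adds ΔG = $109 billion; each later round is MPC = 0.529 times the previous.
After 3 rounds: 109 + 57.661 + 30.502669 = ΔG·(1 − c^3)/(1 − c) = 109 × (1 − 0.148035889)/0.471 ≈ $197 billion.

$197 billion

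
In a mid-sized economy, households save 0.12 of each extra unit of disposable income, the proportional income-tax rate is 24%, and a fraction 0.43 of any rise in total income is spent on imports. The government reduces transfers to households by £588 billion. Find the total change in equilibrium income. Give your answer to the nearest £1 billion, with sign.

−£680 billion

MPC = 1 − MPS = 1 − 0.12 = 0.88.
The transfer change shifts disposable income by −£588 billion, so first-round consumption changes by c·ΔTR = 0.88 × (−£588 billion) = −£517.44 billion.
Expenditure multiplier = 1/(1 − c(1−t) + m) = 1/(1 − 0.88×0.76 + 0.43) = 1/0.7612 ≈ 1.314.
The transfer multiplier is c × k ≈ 1.156, so ΔY = k × (c·ΔTR) = (−£517.44 billion) / 0.7612 ≈ −£680 billion.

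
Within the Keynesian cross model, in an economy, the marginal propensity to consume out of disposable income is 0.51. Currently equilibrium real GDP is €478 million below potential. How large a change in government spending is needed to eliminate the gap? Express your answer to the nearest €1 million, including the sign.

+€234 million

Spending multiplier = 1/(1 − MPC) = 1/(1 − 0.51) = 1/0.49 ≈ 2.041.
Need ΔY = +€478 million, so ΔG = ΔY/k = (+€478 million) × 0.49 ≈ +€234 million.
The government should increase government spending by €234 million.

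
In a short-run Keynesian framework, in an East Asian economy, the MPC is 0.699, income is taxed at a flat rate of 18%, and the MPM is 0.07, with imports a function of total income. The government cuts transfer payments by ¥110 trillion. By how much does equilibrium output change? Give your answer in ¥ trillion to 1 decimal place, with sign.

−¥154.8 trillion

The transfer change shifts disposable income by −¥110 trillion, so first-round consumption changes by c·ΔTR = 0.699 × (−¥110 trillion) = −¥76.89 trillion.
Expenditure multiplier = 1/(1 − c(1−t) + m) = 1/(1 − 0.699×0.82 + 0.07) = 1/0.49682 ≈ 2.013.
The transfer multiplier is c × k ≈ 1.407, so ΔY = k × (c·ΔTR) = (−¥76.89 trillion) / 0.49682 ≈ −¥154.8 trillion.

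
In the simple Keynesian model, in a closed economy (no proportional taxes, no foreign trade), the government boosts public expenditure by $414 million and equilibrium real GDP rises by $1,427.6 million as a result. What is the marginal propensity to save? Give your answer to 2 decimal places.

Implied spending multiplier k = ΔY/ΔG = 1,427.6/414 ≈ 3.4483.
Since k = 1/(1 − MPC), MPC = 1 − 1/k = 1 − ΔG/ΔY = 1 − 414/1,427.6 ≈ 0.71.
MPS = 1 − MPC = 0.29.

0.29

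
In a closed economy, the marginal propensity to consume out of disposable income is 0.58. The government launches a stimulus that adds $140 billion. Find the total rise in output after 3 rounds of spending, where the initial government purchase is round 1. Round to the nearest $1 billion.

Round 1 adds ΔG = $140 billion; each later round is MPC = 0.58 times the previous.
After 3 rounds: 140 + 81.2 + 47.096 = ΔG·(1 − c^3)/(1 − c) = 140 × (1 − 0.195112)/0.42 ≈ $268 billion.

$268 billion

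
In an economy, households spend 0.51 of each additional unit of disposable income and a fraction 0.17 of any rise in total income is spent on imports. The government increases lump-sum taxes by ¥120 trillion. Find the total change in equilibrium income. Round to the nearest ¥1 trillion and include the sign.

A lump-sum tax change of +¥120 trillion shifts disposable income by −¥120 trillion; first-round consumption changes by −c × ΔT = −0.51 × (+¥120 trillion) = −¥61.2 trillion.
Expenditure multiplier = 1/(1 − c + m) = 1/(1 − 0.51 + 0.17) = 1/0.66 ≈ 1.515.
The tax multiplier is −c × k ≈ −0.773, so ΔY = k × (−c·ΔT) = (−¥61.2 trillion) / 0.66 ≈ −¥93 trillion.

−¥93 trillion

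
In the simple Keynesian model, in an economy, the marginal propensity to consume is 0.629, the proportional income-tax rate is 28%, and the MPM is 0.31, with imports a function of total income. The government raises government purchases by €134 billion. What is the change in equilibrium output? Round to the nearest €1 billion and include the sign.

+€156 billion

Government-spending multiplier = 1/(1 − c(1−t) + m) = 1/(1 − 0.629×0.72 + 0.31) = 1/0.85712 ≈ 1.167.
ΔY = k × ΔG = (+€134 billion) / 0.85712 ≈ +€156 billion.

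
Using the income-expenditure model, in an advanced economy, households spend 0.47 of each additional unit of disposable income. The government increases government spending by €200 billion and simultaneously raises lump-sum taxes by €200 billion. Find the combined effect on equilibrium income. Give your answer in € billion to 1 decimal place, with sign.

+€200.0 billion

Expenditure multiplier = 1/(1 − MPC) = 1/(1 − 0.47) = 1/0.53 ≈ 1.887.
ΔG contributes k·ΔG = (+€200 billion) / 0.53 ≈ +€377.4 billion.
ΔT of +€200 billion changes first-round spending by −c·ΔT = −€94 billion, contributing k·(−c·ΔT) = (−€94 billion) / 0.53 ≈ −€177.4 billion.
With ΔG = ΔT and no other leakages, the balanced-budget multiplier is 1, so ΔY = ΔG = +€200 billion.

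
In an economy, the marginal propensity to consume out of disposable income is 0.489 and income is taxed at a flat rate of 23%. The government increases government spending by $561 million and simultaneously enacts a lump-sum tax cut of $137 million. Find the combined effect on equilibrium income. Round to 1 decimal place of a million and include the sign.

+$1,007.3 million

Expenditure multiplier = 1/(1 − c(1−t)) = 1/(1 − 0.489×0.77) = 1/0.62347 ≈ 1.604.
ΔG contributes k·ΔG = (+$561 million) / 0.62347 ≈ +$899.8 million.
ΔT of −$137 million changes first-round spending by −c·ΔT = +$66.993 million, contributing k·(−c·ΔT) = (+$66.993 million) / 0.62347 ≈ +$107.5 million.
Net ΔY = k(ΔG − c·ΔT) = (+$627.993 million) / 0.62347 ≈ +$1,007.3 million.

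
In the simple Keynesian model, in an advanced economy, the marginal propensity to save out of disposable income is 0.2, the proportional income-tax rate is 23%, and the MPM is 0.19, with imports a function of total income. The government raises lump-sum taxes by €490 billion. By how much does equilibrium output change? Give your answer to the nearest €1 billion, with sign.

−€683 billion

MPC = 1 − MPS = 1 − 0.2 = 0.8.
A lump-sum tax change of +€490 billion shifts disposable income by −€490 billion; first-round consumption changes by −c × ΔT = −0.8 × (+€490 billion) = −€392 billion.
Expenditure multiplier = 1/(1 − c(1−t) + m) = 1/(1 − 0.8×0.77 + 0.19) = 1/0.574 ≈ 1.742.
The tax multiplier is −c × k ≈ −1.394, so ΔY = k × (−c·ΔT) = (−€392 billion) / 0.574 ≈ −€683 billion.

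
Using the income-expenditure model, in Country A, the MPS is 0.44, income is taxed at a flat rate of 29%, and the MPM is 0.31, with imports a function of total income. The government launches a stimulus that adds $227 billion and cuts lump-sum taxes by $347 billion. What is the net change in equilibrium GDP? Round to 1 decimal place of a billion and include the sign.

+$461.8 billion

MPC = 1 − MPS = 1 − 0.44 = 0.56.
Expenditure multiplier = 1/(1 − c(1−t) + m) = 1/(1 − 0.56×0.71 + 0.31) = 1/0.9124 ≈ 1.096.
ΔG contributes k·ΔG = (+$227 billion) / 0.9124 ≈ +$248.8 billion.
ΔT of −$347 billion changes first-round spending by −c·ΔT = +$194.32 billion, contributing k·(−c·ΔT) = (+$194.32 billion) / 0.9124 ≈ +$213 billion.
Net ΔY = k(ΔG − c·ΔT) = (+$421.32 billion) / 0.9124 ≈ +$461.8 billion.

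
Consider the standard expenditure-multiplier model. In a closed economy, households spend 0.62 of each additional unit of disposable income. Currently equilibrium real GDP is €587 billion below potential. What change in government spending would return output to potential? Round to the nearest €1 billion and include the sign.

+€223 billion

Spending multiplier = 1/(1 − MPC) = 1/(1 − 0.62) = 1/0.38 ≈ 2.632.
Need ΔY = +€587 billion, so ΔG = ΔY/k = (+€587 billion) × 0.38 ≈ +€223 billion.
The government should increase government spending by €223 billion.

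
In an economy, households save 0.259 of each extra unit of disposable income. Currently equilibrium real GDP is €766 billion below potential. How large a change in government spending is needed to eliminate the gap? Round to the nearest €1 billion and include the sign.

+€198 billion

MPC = 1 − MPS = 1 − 0.259 = 0.741.
Spending multiplier = 1/(1 − MPC) = 1/(1 − 0.741) = 1/0.259 ≈ 3.861.
Need ΔY = +€766 billion, so ΔG = ΔY/k = (+€766 billion) × 0.259 ≈ +€198 billion.
The government should increase government spending by €198 billion.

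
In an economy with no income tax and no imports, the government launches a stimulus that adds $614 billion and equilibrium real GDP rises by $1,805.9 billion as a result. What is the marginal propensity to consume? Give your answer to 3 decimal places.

Implied spending multiplier k = ΔY/ΔG = 1,805.9/614 ≈ 2.9412.
Since k = 1/(1 − MPC), MPC = 1 − 1/k = 1 − ΔG/ΔY = 1 − 614/1,805.9 ≈ 0.660.

0.660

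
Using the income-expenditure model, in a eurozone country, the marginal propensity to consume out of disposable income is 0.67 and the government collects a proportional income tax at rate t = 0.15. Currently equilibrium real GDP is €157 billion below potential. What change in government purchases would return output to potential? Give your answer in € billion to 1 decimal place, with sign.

+€67.6 billion

Spending multiplier = 1/(1 − c(1−t)) = 1/(1 − 0.67×0.85) = 1/0.4305 ≈ 2.323.
Need ΔY = +€157 billion, so ΔG = ΔY/k = (+€157 billion) × 0.4305 ≈ +€67.6 billion.
The government should increase government purchases by €67.6 billion.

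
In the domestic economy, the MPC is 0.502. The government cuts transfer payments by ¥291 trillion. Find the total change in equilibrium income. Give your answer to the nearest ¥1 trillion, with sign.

−¥293 trillion

The transfer change shifts disposable income by −¥291 trillion, so first-round consumption changes by c·ΔTR = 0.502 × (−¥291 trillion) = −¥146.082 trillion.
Expenditure multiplier = 1/(1 − MPC) = 1/(1 − 0.502) = 1/0.498 ≈ 2.008.
The transfer multiplier is c × k ≈ 1.008, so ΔY = k × (c·ΔTR) = (−¥146.082 trillion) / 0.498 ≈ −¥293 trillion.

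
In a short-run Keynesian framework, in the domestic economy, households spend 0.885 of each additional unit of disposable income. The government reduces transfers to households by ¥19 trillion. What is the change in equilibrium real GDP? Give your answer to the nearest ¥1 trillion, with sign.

−¥146 trillion

The transfer change shifts disposable income by −¥19 trillion, so first-round consumption changes by c·ΔTR = 0.885 × (−¥19 trillion) = −¥16.815 trillion.
Expenditure multiplier = 1/(1 − MPC) = 1/(1 − 0.885) = 1/0.115 ≈ 8.696.
The transfer multiplier is c × k ≈ 7.696, so ΔY = k × (c·ΔTR) = (−¥16.815 trillion) / 0.115 ≈ −¥146 trillion.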